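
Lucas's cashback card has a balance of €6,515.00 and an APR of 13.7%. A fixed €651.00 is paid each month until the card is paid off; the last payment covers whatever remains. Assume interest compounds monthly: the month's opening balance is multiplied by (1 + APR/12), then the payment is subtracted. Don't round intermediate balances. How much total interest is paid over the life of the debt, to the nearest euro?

€443

Monthly rate r = 13.7%/12 = 1.14167% = 0.0114167.
Payoff takes n = ⌈−ln(1 − rB₀/P)/ln(1+r)⌉ = ⌈10.688⌉ = 11 payments; the last is €448.42.
Total paid = 10·€651.00 + €448.42 = €6,958.42.
Total interest = total paid − principal = €6,958.42 − €6,515.00 = €443.42.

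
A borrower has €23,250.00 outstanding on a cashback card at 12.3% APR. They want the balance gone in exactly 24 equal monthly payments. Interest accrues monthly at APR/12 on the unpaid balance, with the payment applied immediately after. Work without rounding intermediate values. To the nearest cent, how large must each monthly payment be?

€1,097.72

Monthly rate r = 12.3%/12 = 1.025% = 0.01025.
Level-payment amortization: P = B₀·r / (1 − (1+r)^(−n)) = 23250.00·0.01025 / (1 − 1.01025^(−24)).
Denominator 1 − (1+r)^(−24) = 0.217098038.
P = 238.312 / 0.217098038 ≈ 1097.72.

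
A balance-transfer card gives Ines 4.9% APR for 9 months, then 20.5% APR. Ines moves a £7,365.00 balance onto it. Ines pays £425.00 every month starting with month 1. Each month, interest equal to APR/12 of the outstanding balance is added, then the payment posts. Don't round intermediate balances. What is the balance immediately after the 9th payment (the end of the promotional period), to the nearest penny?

£3,752.05

Promo months 1–9 at r₀ = 4.9%/12 = 0.00408333; months 10+ at r₁ = 20.5%/12 = 0.0170833.
After month 9: iterate B ← B·(1+r₀) − £425.00 for 9 months → £3,752.05.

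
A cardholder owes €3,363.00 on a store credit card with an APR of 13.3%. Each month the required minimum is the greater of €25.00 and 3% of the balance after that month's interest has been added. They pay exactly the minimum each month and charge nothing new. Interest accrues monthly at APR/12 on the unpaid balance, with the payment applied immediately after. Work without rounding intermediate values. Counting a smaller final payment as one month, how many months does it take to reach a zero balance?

114 months

Monthly rate r = 13.3%/12 = 1.10833% = 0.0110833.
While 3% of the post-interest balance exceeds €25.00, each month B ← (B·(1+r))·(1 − 0.03), i.e. B shrinks by the factor (1+r)·0.97 = 0.98075.
This holds for months 1–73. Entering month 74 the balance is €813.79; 3% of the post-interest balance is now below €25.00, so the flat €25.00 minimum applies from here.
From month 74 a fixed €25.00 at rate r clears €813.79 in 41 more payments. Total: 73 + 41 = 114 months.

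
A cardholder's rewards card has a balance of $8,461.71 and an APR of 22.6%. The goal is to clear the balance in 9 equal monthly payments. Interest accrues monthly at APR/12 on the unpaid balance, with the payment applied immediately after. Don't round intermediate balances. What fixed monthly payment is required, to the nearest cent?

$1,030.93

Monthly rate r = 22.6%/12 = 1.88333% = 0.0188333.
Level-payment amortization: P = B₀·r / (1 − (1+r)^(−n)) = 8461.71·0.0188333 / (1 − 1.01883^(−9)).
Denominator 1 − (1+r)^(−9) = 0.154581609.
P = 159.362 / 0.154581609 ≈ 1030.93.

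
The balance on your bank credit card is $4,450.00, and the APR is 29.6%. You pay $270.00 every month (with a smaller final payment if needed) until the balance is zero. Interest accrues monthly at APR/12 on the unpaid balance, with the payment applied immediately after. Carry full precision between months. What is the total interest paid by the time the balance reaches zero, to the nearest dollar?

$1,332

Monthly rate r = 29.6%/12 = 2.46667% = 0.0246667.
Payoff takes n = ⌈−ln(1 − rB₀/P)/ln(1+r)⌉ = ⌈21.414⌉ = 22 payments; the last is $112.45.
Total paid = 21·$270.00 + $112.45 = $5,782.45.
Total interest = total paid − principal = $5,782.45 − $4,450.00 = $1,332.45.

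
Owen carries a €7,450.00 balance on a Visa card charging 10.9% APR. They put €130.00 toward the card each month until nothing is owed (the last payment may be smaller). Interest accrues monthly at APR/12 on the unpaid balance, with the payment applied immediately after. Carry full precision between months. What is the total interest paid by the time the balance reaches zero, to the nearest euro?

Monthly rate r = 10.9%/12 = 0.908333% = 0.00908333.
Payoff takes n = ⌈−ln(1 − rB₀/P)/ln(1+r)⌉ = ⌈81.296⌉ = 82 payments; the last is €38.60.
Total paid = 81·€130.00 + €38.60 = €10,568.60.
Total interest = total paid − principal = €10,568.60 − €7,450.00 = €3,118.60.

€3,119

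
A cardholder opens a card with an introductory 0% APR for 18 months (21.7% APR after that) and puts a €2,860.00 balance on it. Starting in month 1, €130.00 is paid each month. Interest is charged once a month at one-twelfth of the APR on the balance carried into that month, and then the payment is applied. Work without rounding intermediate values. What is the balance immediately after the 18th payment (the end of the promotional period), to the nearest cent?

€520.00

Promo months 1–18 at r₀ = 0%/12 = 0; months 19+ at r₁ = 21.7%/12 = 0.0180833.
After month 18 (no interest yet): B = €2,860.00 − 18·€130.00 = €520.00.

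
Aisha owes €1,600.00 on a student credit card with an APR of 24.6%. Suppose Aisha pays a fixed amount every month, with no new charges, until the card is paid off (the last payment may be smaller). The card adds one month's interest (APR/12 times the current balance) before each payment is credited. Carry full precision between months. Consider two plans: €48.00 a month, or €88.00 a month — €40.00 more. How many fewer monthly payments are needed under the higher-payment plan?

Monthly rate r = 24.6%/12 = 2.05% = 0.0205.
At €48.00/mo: n = ⌈−ln(1 − rB₀/P)/ln(1+r)⌉ = 57 payments (last €32.07); total interest = total paid − €1,600.00 = €1,120.07.
At €88.00/mo: 23 payments (last €86.46); total interest €422.46.
Payments saved = 57 − 23 = 34.

34 fewer payments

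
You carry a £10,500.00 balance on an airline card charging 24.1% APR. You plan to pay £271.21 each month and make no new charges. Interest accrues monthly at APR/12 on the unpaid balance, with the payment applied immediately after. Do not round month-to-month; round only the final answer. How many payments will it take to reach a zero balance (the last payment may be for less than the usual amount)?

76 payments

Monthly rate r = 24.1%/12 = 2.00833% = 0.0200833.
Recurrence: B ← B·(1+r) − £271.21.
Month 1: interest £210.88; balance after payment £10,439.67.
Month 2: interest £209.66; balance after payment £10,378.12.
Closed form: n = −ln(1 − rB₀/P)/ln(1+r) = −ln(0.22247)/ln(1.02008) ≈ 75.586, so the balance reaches zero during payment 76.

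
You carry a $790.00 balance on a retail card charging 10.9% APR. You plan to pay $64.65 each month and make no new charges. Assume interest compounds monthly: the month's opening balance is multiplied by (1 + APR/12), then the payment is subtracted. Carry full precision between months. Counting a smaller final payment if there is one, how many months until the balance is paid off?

Monthly rate r = 10.9%/12 = 0.908333% = 0.00908333.
Recurrence: B ← B·(1+r) − $64.65.
Month 1: interest $7.18; balance after payment $732.53.
Month 2: interest $6.65; balance after payment $674.53.
Closed form: n = −ln(1 − rB₀/P)/ln(1+r) = −ln(0.889)/ln(1.00908) ≈ 13.011, so the balance reaches zero during payment 14.

14 months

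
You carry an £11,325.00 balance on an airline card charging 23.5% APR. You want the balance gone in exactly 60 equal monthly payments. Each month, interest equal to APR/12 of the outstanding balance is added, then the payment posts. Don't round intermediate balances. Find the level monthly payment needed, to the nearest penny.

Monthly rate r = 23.5%/12 = 1.95833% = 0.0195833.
Level-payment amortization: P = B₀·r / (1 − (1+r)^(−n)) = 11325.00·0.0195833 / (1 − 1.01958^(−60)).
Denominator 1 − (1+r)^(−60) = 0.687653717.
P = 221.781 / 0.687653717 ≈ 322.52.

£322.52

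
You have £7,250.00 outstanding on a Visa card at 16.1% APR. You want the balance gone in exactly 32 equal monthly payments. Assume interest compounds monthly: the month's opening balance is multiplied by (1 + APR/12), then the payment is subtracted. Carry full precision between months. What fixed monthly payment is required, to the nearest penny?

Monthly rate r = 16.1%/12 = 1.34167% = 0.0134167.
Level-payment amortization: P = B₀·r / (1 − (1+r)^(−n)) = 7250.00·0.0134167 / (1 − 1.01342^(−32)).
Denominator 1 − (1+r)^(−32) = 0.347196247.
P = 97.2708 / 0.347196247 ≈ 280.16.

£280.16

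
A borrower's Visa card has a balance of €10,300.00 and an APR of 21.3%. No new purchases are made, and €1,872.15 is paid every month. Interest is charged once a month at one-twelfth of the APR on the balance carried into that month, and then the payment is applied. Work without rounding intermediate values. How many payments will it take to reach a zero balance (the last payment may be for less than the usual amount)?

6 months

Monthly rate r = 21.3%/12 = 1.775% = 0.01775.
Recurrence: B ← B·(1+r) − €1,872.15.
Month 1: interest €182.83; balance after payment €8,610.68.
Month 2: interest €152.84; balance after payment €6,891.36.
Month 3: interest €122.32; balance after payment €5,141.54.
Month 4: interest €91.26; balance after payment €3,360.65.
Month 5: interest €59.65; balance after payment €1,548.15.
Month 6: interest €27.48; balance after payment €0.00.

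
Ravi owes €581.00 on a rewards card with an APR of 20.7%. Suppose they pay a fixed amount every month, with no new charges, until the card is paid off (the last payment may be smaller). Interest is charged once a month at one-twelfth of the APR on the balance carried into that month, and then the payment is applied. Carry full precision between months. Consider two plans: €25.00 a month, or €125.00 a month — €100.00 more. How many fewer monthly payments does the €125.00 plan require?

Monthly rate r = 20.7%/12 = 1.725% = 0.01725.
At €25.00/mo: n = ⌈−ln(1 − rB₀/P)/ln(1+r)⌉ = 30 payments (last €23.87); total interest = total paid − €581.00 = €167.87.
At €125.00/mo: 5 payments (last €110.93); total interest €29.93.
Payments saved = 30 − 5 = 25.

25 fewer payments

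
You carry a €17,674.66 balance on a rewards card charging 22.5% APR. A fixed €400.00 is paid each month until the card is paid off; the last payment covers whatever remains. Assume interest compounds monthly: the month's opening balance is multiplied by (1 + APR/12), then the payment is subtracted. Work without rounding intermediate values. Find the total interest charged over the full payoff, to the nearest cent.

Monthly rate r = 22.5%/12 = 1.875% = 0.01875.
Payoff takes n = ⌈−ln(1 − rB₀/P)/ln(1+r)⌉ = ⌈94.915⌉ = 95 payments; the last is €366.13.
Total paid = 94·€400.00 + €366.13 = €37,966.13.
Total interest = total paid − principal = €37,966.13 − €17,674.66 = €20,291.47.

€20,291.47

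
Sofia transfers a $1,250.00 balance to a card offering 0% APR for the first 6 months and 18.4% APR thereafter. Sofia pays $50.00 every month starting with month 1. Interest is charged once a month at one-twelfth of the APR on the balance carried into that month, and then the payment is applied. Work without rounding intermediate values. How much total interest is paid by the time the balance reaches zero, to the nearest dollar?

Promo months 1–6 at r₀ = 0%/12 = 0; months 7+ at r₁ = 18.4%/12 = 0.0153333.
After month 6 (no interest yet): B = $1,250.00 − 6·$50.00 = $950.00.
Then at r₁ with $50.00/mo: n₂ = −ln(1 − r₁·B/P)/ln(1+r₁) ≈ 22.63 → 23 more payments.
Total paid = 28·$50.00 + $31.62 = $1,431.62; interest = $1,431.62 − $1,250.00 = $181.62.

$182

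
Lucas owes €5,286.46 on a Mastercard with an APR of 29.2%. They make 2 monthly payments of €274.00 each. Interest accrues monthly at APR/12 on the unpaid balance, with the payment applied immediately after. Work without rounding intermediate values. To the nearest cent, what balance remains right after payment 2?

Monthly rate r = 29.2%/12 = 2.43333% = 0.0243333.
Each month: B ← B·(1+r) − €274.00.
Month 1: interest €128.64; balance after payment €5,141.10.
Month 2: interest €125.10; balance after payment €4,992.20.

€4,992.20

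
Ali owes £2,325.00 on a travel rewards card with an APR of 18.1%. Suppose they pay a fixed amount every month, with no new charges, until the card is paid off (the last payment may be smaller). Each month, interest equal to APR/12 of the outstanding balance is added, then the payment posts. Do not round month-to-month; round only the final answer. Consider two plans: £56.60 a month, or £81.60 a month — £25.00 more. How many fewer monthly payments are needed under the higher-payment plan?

Monthly rate r = 18.1%/12 = 1.50833% = 0.0150833.
At £56.60/mo: n = ⌈−ln(1 − rB₀/P)/ln(1+r)⌉ = 65 payments (last £31.78); total interest = total paid − £2,325.00 = £1,329.18.
At £81.60/mo: 38 payments (last £42.61); total interest £736.81.
Payments saved = 65 − 38 = 27.

27 fewer payments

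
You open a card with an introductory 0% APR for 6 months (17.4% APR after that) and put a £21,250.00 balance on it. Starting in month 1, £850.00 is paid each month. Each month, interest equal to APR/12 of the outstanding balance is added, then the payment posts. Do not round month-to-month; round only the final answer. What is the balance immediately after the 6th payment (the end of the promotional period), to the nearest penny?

£16,150.00

Promo months 1–6 at r₀ = 0%/12 = 0; months 7+ at r₁ = 17.4%/12 = 0.0145.
After month 6 (no interest yet): B = £21,250.00 − 6·£850.00 = £16,150.00.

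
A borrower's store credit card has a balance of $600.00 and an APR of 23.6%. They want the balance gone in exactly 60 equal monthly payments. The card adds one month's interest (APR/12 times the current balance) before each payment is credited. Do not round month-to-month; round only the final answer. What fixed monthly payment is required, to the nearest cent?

$17.12

Monthly rate r = 23.6%/12 = 1.96667% = 0.0196667.
Level-payment amortization: P = B₀·r / (1 − (1+r)^(−n)) = 600.00·0.0196667 / (1 − 1.01967^(−60)).
Denominator 1 − (1+r)^(−60) = 0.68918164.
P = 11.8 / 0.68918164 ≈ 17.12.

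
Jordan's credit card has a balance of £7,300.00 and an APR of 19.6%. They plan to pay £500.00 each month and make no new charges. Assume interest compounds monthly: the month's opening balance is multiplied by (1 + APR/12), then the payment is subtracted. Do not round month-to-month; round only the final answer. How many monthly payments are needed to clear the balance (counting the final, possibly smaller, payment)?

Monthly rate r = 19.6%/12 = 1.63333% = 0.0163333.
Recurrence: B ← B·(1+r) − £500.00.
Month 1: interest £119.23; balance after payment £6,919.23.
Month 2: interest £113.01; balance after payment £6,532.25.
Closed form: n = −ln(1 − rB₀/P)/ln(1+r) = −ln(0.76153)/ln(1.01633) ≈ 16.815, so the balance reaches zero during payment 17.

17 payments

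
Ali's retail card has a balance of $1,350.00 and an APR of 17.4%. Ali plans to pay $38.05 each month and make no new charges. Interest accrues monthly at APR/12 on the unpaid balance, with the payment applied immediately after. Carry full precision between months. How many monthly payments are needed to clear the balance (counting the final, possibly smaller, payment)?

Monthly rate r = 17.4%/12 = 1.45% = 0.0145.
Recurrence: B ← B·(1+r) − $38.05.
Month 1: interest $19.57; balance after payment $1,331.53.
Month 2: interest $19.31; balance after payment $1,312.78.
Closed form: n = −ln(1 − rB₀/P)/ln(1+r) = −ln(0.48555)/ln(1.0145) ≈ 50.187, so the balance reaches zero during payment 51.

51 months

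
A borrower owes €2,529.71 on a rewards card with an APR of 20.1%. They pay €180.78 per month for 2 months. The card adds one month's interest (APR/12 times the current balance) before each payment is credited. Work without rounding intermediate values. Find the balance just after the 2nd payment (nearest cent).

€2,250.58

Monthly rate r = 20.1%/12 = 1.675% = 0.01675.
Each month: B ← B·(1+r) − €180.78.
Month 1: interest €42.37; balance after payment €2,391.30.
Month 2: interest €40.05; balance after payment €2,250.58.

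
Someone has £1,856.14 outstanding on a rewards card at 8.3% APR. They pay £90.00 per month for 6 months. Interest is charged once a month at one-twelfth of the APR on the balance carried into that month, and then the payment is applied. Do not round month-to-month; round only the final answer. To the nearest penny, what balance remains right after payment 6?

£1,385.09

Monthly rate r = 8.3%/12 = 0.691667% = 0.00691667.
Each month: B ← B·(1+r) − £90.00.
Month 1: interest £12.84; balance after payment £1,778.98.
Month 2: interest £12.30; balance after payment £1,701.28.
Month 3: interest £11.77; balance after payment £1,623.05.
Month 4: interest £11.23; balance after payment £1,544.28.
Month 5: interest £10.68; balance after payment £1,464.96.
Month 6: interest £10.13; balance after payment £1,385.09.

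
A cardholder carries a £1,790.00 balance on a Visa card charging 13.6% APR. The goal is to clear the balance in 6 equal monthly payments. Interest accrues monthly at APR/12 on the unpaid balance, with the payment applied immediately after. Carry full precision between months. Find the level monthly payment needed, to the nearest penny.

£310.28

Monthly rate r = 13.6%/12 = 1.13333% = 0.0113333.
Level-payment amortization: P = B₀·r / (1 − (1+r)^(−n)) = 1790.00·0.0113333 / (1 − 1.01133^(−6)).
Denominator 1 − (1+r)^(−6) = 0.0653821535.
P = 20.2867 / 0.0653821535 ≈ 310.28.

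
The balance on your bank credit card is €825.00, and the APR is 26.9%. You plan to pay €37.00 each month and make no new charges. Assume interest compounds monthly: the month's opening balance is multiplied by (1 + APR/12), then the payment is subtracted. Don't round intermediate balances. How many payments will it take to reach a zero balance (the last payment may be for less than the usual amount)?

32 months

Monthly rate r = 26.9%/12 = 2.24167% = 0.0224167.
Recurrence: B ← B·(1+r) − €37.00.
Month 1: interest €18.49; balance after payment €806.49.
Month 2: interest €18.08; balance after payment €787.57.
Closed form: n = −ln(1 − rB₀/P)/ln(1+r) = −ln(0.50017)/ln(1.02242) ≈ 31.251, so the balance reaches zero during payment 32.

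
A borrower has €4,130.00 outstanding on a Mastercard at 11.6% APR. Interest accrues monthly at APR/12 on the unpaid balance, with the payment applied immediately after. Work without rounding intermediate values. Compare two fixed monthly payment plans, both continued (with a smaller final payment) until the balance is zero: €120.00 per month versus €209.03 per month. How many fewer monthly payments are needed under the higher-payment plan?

Monthly rate r = 11.6%/12 = 0.966667% = 0.00966667.
At €120.00/mo: n = ⌈−ln(1 − rB₀/P)/ln(1+r)⌉ = 43 payments (last €5.73); total interest = total paid − €4,130.00 = €915.73.
At €209.03/mo: 23 payments (last €6.61); total interest €475.27.
Payments saved = 43 − 23 = 20.

20 fewer payments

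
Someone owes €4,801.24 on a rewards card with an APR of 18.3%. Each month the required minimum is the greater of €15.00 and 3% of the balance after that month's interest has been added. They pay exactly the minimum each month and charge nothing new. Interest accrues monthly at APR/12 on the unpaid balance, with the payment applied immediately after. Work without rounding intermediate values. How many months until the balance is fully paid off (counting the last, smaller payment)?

Monthly rate r = 18.3%/12 = 1.525% = 0.01525.
While 3% of the post-interest balance exceeds €15.00, each month B ← (B·(1+r))·(1 − 0.03), i.e. B shrinks by the factor (1+r)·0.97 = 0.98479.
This holds for months 1–149. Entering month 150 the balance is €489.46; 3% of the post-interest balance is now below €15.00, so the flat €15.00 minimum applies from here.
From month 150 a fixed €15.00 at rate r clears €489.46 in 46 more payments. Total: 149 + 46 = 195 months.

195 months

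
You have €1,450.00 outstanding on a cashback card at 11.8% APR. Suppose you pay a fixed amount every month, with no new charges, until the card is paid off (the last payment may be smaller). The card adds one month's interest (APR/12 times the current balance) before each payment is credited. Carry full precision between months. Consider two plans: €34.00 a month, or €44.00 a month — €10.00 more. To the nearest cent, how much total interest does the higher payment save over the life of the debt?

€127.90

Monthly rate r = 11.8%/12 = 0.983333% = 0.00983333.
At €34.00/mo: n = ⌈−ln(1 − rB₀/P)/ln(1+r)⌉ = 56 payments (last €18.93); total interest = total paid − €1,450.00 = €438.93.
At €44.00/mo: 41 payments (last €1.03); total interest €311.03.
Interest saved = €438.93 − €311.03 = €127.90.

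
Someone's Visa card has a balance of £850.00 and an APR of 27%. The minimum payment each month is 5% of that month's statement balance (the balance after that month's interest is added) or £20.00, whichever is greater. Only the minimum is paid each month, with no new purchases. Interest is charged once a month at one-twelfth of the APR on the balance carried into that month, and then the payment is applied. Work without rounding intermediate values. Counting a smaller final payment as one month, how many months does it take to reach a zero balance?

53 months

Monthly rate r = 27%/12 = 2.25% = 0.0225.
While 5% of the post-interest balance exceeds £20.00, each month B ← (B·(1+r))·(1 − 0.05), i.e. B shrinks by the factor (1+r)·0.95 = 0.97137.
This holds for months 1–27. Entering month 28 the balance is £388.03; 5% of the post-interest balance is now below £20.00, so the flat £20.00 minimum applies from here.
From month 28 a fixed £20.00 at rate r clears £388.03 in 26 more payments. Total: 27 + 26 = 53 months.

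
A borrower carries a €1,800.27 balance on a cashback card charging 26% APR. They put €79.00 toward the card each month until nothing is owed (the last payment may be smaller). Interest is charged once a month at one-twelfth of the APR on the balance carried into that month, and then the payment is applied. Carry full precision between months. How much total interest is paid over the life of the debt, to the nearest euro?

Monthly rate r = 26%/12 = 2.16667% = 0.0216667.
Payoff takes n = ⌈−ln(1 − rB₀/P)/ln(1+r)⌉ = ⌈31.757⌉ = 32 payments; the last is €59.94.
Total paid = 31·€79.00 + €59.94 = €2,508.94.
Total interest = total paid − principal = €2,508.94 − €1,800.27 = €708.67.

€709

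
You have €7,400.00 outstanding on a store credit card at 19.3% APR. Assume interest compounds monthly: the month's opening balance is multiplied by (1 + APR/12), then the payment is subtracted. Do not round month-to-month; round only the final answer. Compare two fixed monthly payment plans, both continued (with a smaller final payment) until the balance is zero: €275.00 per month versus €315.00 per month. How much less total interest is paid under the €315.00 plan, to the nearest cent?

€404.32

Monthly rate r = 19.3%/12 = 1.60833% = 0.0160833.
At €275.00/mo: n = ⌈−ln(1 − rB₀/P)/ln(1+r)⌉ = 36 payments (last €148.50); total interest = total paid − €7,400.00 = €2,373.50.
At €315.00/mo: 30 payments (last €234.18); total interest €1,969.18.
Interest saved = €2,373.50 − €1,969.18 = €404.32.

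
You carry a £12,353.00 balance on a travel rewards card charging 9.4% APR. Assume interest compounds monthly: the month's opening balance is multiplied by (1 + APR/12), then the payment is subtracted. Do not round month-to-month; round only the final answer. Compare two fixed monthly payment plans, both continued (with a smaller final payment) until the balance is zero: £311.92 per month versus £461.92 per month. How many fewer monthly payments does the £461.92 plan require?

Monthly rate r = 9.4%/12 = 0.783333% = 0.00783333.
At £311.92/mo: n = ⌈−ln(1 − rB₀/P)/ln(1+r)⌉ = 48 payments (last £186.44); total interest = total paid − £12,353.00 = £2,493.68.
At £461.92/mo: 31 payments (last £58.56); total interest £1,563.16.
Payments saved = 48 − 31 = 17.

17 fewer payments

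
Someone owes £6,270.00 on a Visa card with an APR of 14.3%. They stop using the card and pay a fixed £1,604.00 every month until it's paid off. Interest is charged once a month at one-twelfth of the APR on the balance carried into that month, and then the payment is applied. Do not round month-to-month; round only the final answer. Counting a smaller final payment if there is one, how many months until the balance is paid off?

Monthly rate r = 14.3%/12 = 1.19167% = 0.0119167.
Recurrence: B ← B·(1+r) − £1,604.00.
Month 1: interest £74.72; balance after payment £4,740.72.
Month 2: interest £56.49; balance after payment £3,193.21.
Month 3: interest £38.05; balance after payment £1,627.26.
Month 4: interest £19.39; balance after payment £42.66.
Month 5: interest £0.51; balance after payment £0.00.

5 payments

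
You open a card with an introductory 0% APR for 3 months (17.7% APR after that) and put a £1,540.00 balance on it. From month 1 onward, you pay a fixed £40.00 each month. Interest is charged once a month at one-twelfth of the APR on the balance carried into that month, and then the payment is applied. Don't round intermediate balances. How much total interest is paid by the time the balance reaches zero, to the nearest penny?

£605.84

Promo months 1–3 at r₀ = 0%/12 = 0; months 4+ at r₁ = 17.7%/12 = 0.01475.
After month 3 (no interest yet): B = £1,540.00 − 3·£40.00 = £1,420.00.
Then at r₁ with £40.00/mo: n₂ = −ln(1 − r₁·B/P)/ln(1+r₁) ≈ 50.64 → 51 more payments.
Total paid = 53·£40.00 + £25.84 = £2,145.84; interest = £2,145.84 − £1,540.00 = £605.84.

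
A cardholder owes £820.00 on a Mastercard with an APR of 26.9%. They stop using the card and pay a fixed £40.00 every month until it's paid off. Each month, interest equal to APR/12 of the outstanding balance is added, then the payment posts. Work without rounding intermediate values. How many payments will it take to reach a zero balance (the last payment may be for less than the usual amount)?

28 payments

Monthly rate r = 26.9%/12 = 2.24167% = 0.0224167.
Recurrence: B ← B·(1+r) − £40.00.
Month 1: interest £18.38; balance after payment £798.38.
Month 2: interest £17.90; balance after payment £776.28.
Closed form: n = −ln(1 − rB₀/P)/ln(1+r) = −ln(0.54046)/ln(1.02242) ≈ 27.757, so the balance reaches zero during payment 28.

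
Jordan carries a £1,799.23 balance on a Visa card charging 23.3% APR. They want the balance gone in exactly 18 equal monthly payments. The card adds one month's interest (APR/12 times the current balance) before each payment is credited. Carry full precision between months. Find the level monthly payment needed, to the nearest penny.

£119.40

Monthly rate r = 23.3%/12 = 1.94167% = 0.0194167.
Level-payment amortization: P = B₀·r / (1 − (1+r)^(−n)) = 1799.23·0.0194167 / (1 − 1.01942^(−18)).
Denominator 1 − (1+r)^(−18) = 0.292593794.
P = 34.935 / 0.292593794 ≈ 119.40.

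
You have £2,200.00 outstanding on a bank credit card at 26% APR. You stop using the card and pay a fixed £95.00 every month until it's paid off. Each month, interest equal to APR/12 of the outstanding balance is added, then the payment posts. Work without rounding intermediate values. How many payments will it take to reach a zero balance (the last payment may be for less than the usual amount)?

Monthly rate r = 26%/12 = 2.16667% = 0.0216667.
Recurrence: B ← B·(1+r) − £95.00.
Month 1: interest £47.67; balance after payment £2,152.67.
Month 2: interest £46.64; balance after payment £2,104.31.
Closed form: n = −ln(1 − rB₀/P)/ln(1+r) = −ln(0.49825)/ln(1.02167) ≈ 32.501, so the balance reaches zero during payment 33.

33 payments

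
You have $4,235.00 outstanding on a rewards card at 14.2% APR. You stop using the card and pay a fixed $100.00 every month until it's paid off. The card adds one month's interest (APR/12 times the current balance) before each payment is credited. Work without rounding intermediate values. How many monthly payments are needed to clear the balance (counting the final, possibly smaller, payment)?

60 months

Monthly rate r = 14.2%/12 = 1.18333% = 0.0118333.
Recurrence: B ← B·(1+r) − $100.00.
Month 1: interest $50.11; balance after payment $4,185.11.
Month 2: interest $49.52; balance after payment $4,134.64.
Closed form: n = −ln(1 − rB₀/P)/ln(1+r) = −ln(0.49886)/ln(1.01183) ≈ 59.116, so the balance reaches zero during payment 60.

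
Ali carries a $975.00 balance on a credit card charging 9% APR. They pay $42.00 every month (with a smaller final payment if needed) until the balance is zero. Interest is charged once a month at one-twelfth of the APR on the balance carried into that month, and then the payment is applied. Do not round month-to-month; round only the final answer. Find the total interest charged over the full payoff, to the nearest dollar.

Monthly rate r = 9%/12 = 0.75% = 0.0075.
Payoff takes n = ⌈−ln(1 − rB₀/P)/ln(1+r)⌉ = ⌈25.601⌉ = 26 payments; the last is $25.27.
Total paid = 25·$42.00 + $25.27 = $1,075.27.
Total interest = total paid − principal = $1,075.27 − $975.00 = $100.27.

$100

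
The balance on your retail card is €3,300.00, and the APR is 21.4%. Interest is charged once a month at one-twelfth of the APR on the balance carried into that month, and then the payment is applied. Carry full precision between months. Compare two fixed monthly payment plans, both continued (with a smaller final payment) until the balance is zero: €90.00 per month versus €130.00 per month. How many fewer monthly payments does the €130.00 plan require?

26 fewer payments

Monthly rate r = 21.4%/12 = 1.78333% = 0.0178333.
At €90.00/mo: n = ⌈−ln(1 − rB₀/P)/ln(1+r)⌉ = 61 payments (last €2.18); total interest = total paid − €3,300.00 = €2,102.18.
At €130.00/mo: 35 payments (last €13.00); total interest €1,133.00.
Payments saved = 61 − 35 = 26.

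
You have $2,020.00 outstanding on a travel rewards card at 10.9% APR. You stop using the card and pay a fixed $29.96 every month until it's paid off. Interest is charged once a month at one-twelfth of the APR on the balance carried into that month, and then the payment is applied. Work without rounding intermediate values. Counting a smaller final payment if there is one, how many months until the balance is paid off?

105 months

Monthly rate r = 10.9%/12 = 0.908333% = 0.00908333.
Recurrence: B ← B·(1+r) − $29.96.
Month 1: interest $18.35; balance after payment $2,008.39.
Month 2: interest $18.24; balance after payment $1,996.67.
Closed form: n = −ln(1 − rB₀/P)/ln(1+r) = −ln(0.38757)/ln(1.00908) ≈ 104.824, so the balance reaches zero during payment 105.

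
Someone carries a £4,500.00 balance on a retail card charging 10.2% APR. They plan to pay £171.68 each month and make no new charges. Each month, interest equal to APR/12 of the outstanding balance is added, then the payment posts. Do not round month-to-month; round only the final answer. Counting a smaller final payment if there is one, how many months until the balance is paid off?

30 payments

Monthly rate r = 10.2%/12 = 0.85% = 0.0085.
Recurrence: B ← B·(1+r) − £171.68.
Month 1: interest £38.25; balance after payment £4,366.57.
Month 2: interest £37.12; balance after payment £4,232.01.
Closed form: n = −ln(1 − rB₀/P)/ln(1+r) = −ln(0.7772)/ln(1.0085) ≈ 29.779, so the balance reaches zero during payment 30.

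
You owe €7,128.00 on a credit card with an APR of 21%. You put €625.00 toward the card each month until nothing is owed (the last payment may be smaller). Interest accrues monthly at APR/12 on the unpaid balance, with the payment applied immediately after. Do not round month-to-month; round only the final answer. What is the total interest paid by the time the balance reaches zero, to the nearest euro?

€893

Monthly rate r = 21%/12 = 1.75% = 0.0175.
Payoff takes n = ⌈−ln(1 − rB₀/P)/ln(1+r)⌉ = ⌈12.832⌉ = 13 payments; the last is €520.97.
Total paid = 12·€625.00 + €520.97 = €8,020.97.
Total interest = total paid − principal = €8,020.97 − €7,128.00 = €892.97.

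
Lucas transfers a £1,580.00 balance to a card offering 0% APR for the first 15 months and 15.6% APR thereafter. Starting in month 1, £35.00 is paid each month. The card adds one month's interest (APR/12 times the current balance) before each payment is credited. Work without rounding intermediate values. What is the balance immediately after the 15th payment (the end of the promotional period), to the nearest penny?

Promo months 1–15 at r₀ = 0%/12 = 0; months 16+ at r₁ = 15.6%/12 = 0.013.
After month 15 (no interest yet): B = £1,580.00 − 15·£35.00 = £1,055.00.

£1,055.00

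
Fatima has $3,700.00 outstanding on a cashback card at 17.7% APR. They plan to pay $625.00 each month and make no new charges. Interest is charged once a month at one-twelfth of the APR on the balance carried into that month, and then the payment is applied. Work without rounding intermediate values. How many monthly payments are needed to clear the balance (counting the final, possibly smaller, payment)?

Monthly rate r = 17.7%/12 = 1.475% = 0.01475.
Recurrence: B ← B·(1+r) − $625.00.
Month 1: interest $54.57; balance after payment $3,129.57.
Month 2: interest $46.16; balance after payment $2,550.74.
Closed form: n = −ln(1 − rB₀/P)/ln(1+r) = −ln(0.91268)/ln(1.01475) ≈ 6.240, so the balance reaches zero during payment 7.

7 months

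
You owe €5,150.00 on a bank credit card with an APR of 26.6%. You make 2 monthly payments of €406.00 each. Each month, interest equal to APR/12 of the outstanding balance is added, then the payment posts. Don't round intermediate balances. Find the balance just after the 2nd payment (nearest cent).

Monthly rate r = 26.6%/12 = 2.21667% = 0.0221667.
Each month: B ← B·(1+r) − €406.00.
Month 1: interest €114.16; balance after payment €4,858.16.
Month 2: interest €107.69; balance after payment €4,559.85.

€4,559.85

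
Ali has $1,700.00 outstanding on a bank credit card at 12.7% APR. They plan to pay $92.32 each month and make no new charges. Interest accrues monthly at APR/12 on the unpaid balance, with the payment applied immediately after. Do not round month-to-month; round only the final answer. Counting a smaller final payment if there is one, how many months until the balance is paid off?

Monthly rate r = 12.7%/12 = 1.05833% = 0.0105833.
Recurrence: B ← B·(1+r) − $92.32.
Month 1: interest $17.99; balance after payment $1,625.67.
Month 2: interest $17.21; balance after payment $1,550.56.
Closed form: n = −ln(1 − rB₀/P)/ln(1+r) = −ln(0.80512)/ln(1.01058) ≈ 20.590, so the balance reaches zero during payment 21.

21 payments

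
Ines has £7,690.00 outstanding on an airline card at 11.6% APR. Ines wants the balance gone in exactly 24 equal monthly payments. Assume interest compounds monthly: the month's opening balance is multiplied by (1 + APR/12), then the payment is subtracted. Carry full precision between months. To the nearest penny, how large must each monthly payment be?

Monthly rate r = 11.6%/12 = 0.966667% = 0.00966667.
Level-payment amortization: P = B₀·r / (1 − (1+r)^(−n)) = 7690.00·0.00966667 / (1 − 1.00967^(−24)).
Denominator 1 − (1+r)^(−24) = 0.206169916.
P = 74.3367 / 0.206169916 ≈ 360.56.

£360.56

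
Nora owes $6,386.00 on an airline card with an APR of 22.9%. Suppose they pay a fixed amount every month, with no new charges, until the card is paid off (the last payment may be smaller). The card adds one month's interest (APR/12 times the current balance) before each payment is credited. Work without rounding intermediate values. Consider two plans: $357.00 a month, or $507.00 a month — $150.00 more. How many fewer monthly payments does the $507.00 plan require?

8 fewer payments

Monthly rate r = 22.9%/12 = 1.90833% = 0.0190833.
At $357.00/mo: n = ⌈−ln(1 − rB₀/P)/ln(1+r)⌉ = 23 payments (last $32.44); total interest = total paid − $6,386.00 = $1,500.44.
At $507.00/mo: 15 payments (last $276.65); total interest $988.65.
Payments saved = 23 − 15 = 8.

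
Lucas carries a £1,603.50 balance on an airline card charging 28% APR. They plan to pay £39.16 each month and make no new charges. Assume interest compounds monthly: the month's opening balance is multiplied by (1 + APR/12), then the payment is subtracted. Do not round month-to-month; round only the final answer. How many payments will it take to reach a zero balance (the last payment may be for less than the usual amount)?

135 months

Monthly rate r = 28%/12 = 2.33333% = 0.0233333.
Recurrence: B ← B·(1+r) − £39.16.
Month 1: interest £37.41; balance after payment £1,601.75.
Month 2: interest £37.37; balance after payment £1,599.97.
Closed form: n = −ln(1 − rB₀/P)/ln(1+r) = −ln(0.044561)/ln(1.02333) ≈ 134.874, so the balance reaches zero during payment 135.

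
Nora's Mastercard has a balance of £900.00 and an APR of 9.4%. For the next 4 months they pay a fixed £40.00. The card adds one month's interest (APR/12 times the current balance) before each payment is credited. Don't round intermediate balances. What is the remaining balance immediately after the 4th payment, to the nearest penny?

Monthly rate r = 9.4%/12 = 0.783333% = 0.00783333.
Each month: B ← B·(1+r) − £40.00.
Month 1: interest £7.05; balance after payment £867.05.
Month 2: interest £6.79; balance after payment £833.84.
Month 3: interest £6.53; balance after payment £800.37.
Month 4: interest £6.27; balance after payment £766.64.

£766.64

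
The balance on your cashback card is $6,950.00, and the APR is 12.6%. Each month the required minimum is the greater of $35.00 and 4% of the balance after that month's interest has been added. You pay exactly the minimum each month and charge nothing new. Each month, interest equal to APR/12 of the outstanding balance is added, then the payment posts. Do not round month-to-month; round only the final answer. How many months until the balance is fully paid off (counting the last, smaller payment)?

Monthly rate r = 12.6%/12 = 1.05% = 0.0105.
While 4% of the post-interest balance exceeds $35.00, each month B ← (B·(1+r))·(1 − 0.04), i.e. B shrinks by the factor (1+r)·0.96 = 0.97008.
This holds for months 1–69. Entering month 70 the balance is $854.49; 4% of the post-interest balance is now below $35.00, so the flat $35.00 minimum applies from here.
From month 70 a fixed $35.00 at rate r clears $854.49 in 29 more payments. Total: 69 + 29 = 98 months.

98 months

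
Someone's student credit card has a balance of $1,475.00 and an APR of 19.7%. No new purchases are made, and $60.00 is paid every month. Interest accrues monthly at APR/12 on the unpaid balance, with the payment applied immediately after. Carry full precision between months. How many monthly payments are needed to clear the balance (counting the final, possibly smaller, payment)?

32 payments

Monthly rate r = 19.7%/12 = 1.64167% = 0.0164167.
Recurrence: B ← B·(1+r) − $60.00.
Month 1: interest $24.21; balance after payment $1,439.21.
Month 2: interest $23.63; balance after payment $1,402.84.
Closed form: n = −ln(1 − rB₀/P)/ln(1+r) = −ln(0.59642)/ln(1.01642) ≈ 31.738, so the balance reaches zero during payment 32.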